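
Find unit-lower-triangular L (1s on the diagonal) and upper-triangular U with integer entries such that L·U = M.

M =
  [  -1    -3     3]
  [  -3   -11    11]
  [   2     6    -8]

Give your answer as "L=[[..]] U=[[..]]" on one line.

L=[[1,0,0],[3,1,0],[-2,0,1]] U=[[-1,-3,3],[0,-2,2],[0,0,-2]]

  row1 -= 3·row0 → [0,-2,2]
  row2 -= -2·row0 → [0,0,-2]
  row2 -= 0·row1 → [0,0,-2]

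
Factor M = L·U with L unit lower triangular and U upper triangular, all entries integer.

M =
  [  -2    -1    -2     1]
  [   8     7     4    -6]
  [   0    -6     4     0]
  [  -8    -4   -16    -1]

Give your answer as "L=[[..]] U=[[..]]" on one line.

L=[[1,0,0,0],[-4,1,0,0],[0,-2,1,0],[4,0,2,1]] U=[[-2,-1,-2,1],[0,3,-4,-2],[0,0,-4,-4],[0,0,0,3]]

  row1 -= -4·row0 → [0,3,-4,-2]
  row2 -= 0·row0 → [0,-6,4,0]
  row3 -= 4·row0 → [0,0,-8,-5]
  row2 -= -2·row1 → [0,0,-4,-4]
  row3 -= 0·row1 → [0,0,-8,-5]
  row3 -= 2·row2 → [0,0,0,3]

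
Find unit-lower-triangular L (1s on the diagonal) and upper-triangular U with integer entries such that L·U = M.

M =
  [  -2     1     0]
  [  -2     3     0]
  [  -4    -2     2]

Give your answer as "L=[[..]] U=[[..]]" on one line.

  row1 -= 1·row0 → [0,2,0]
  row2 -= 2·row0 → [0,-4,2]
  row2 -= -2·row1 → [0,0,2]

L=[[1,0,0],[1,1,0],[2,-2,1]] U=[[-2,1,0],[0,2,0],[0,0,2]]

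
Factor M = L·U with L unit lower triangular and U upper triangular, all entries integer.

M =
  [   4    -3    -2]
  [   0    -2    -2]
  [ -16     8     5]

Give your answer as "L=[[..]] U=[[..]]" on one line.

  R1 -= 0·R0 → [0,-2,-2]
  R2 -= -4·R0 → [0,-4,-3]
  R2 -= 2·R1 → [0,0,1]

L=[[1,0,0],[0,1,0],[-4,2,1]] U=[[4,-3,-2],[0,-2,-2],[0,0,1]]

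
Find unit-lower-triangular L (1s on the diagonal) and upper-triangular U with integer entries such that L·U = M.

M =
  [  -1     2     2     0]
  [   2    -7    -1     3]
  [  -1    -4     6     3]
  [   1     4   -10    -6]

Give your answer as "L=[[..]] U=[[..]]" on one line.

L=[[1,0,0,0],[-2,1,0,0],[1,2,1,0],[-1,-2,1,1]] U=[[-1,2,2,0],[0,-3,3,3],[0,0,-2,-3],[0,0,0,3]]

  r1 -= -2·r0 → [0,-3,3,3]
  r2 -= 1·r0 → [0,-6,4,3]
  r3 -= -1·r0 → [0,6,-8,-6]
  r2 -= 2·r1 → [0,0,-2,-3]
  r3 -= -2·r1 → [0,0,-2,0]
  r3 -= 1·r2 → [0,0,0,3]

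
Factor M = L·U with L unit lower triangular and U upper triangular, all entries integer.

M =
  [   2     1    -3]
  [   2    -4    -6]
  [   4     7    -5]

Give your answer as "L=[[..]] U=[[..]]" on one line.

L=[[1,0,0],[1,1,0],[2,-1,1]] U=[[2,1,-3],[0,-5,-3],[0,0,-2]]

  r1 -= 1·r0 → [0,-5,-3]
  r2 -= 2·r0 → [0,5,1]
  r2 -= -1·r1 → [0,0,-2]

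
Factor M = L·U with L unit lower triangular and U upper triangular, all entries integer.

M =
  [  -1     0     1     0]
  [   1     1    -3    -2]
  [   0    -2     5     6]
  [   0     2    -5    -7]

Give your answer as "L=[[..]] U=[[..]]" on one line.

  R1 -= -1·R0 → [0,1,-2,-2]
  R2 -= 0·R0 → [0,-2,5,6]
  R3 -= 0·R0 → [0,2,-5,-7]
  R2 -= -2·R1 → [0,0,1,2]
  R3 -= 2·R1 → [0,0,-1,-3]
  R3 -= -1·R2 → [0,0,0,-1]

L=[[1,0,0,0],[-1,1,0,0],[0,-2,1,0],[0,2,-1,1]] U=[[-1,0,1,0],[0,1,-2,-2],[0,0,1,2],[0,0,0,-1]]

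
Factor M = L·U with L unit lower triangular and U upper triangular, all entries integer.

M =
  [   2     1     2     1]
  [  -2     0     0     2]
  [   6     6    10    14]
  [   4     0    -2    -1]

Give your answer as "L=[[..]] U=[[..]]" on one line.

L=[[1,0,0,0],[-1,1,0,0],[3,3,1,0],[2,-2,1,1]] U=[[2,1,2,1],[0,1,2,3],[0,0,-2,2],[0,0,0,1]]

  r1 -= -1·r0 → [0,1,2,3]
  r2 -= 3·r0 → [0,3,4,11]
  r3 -= 2·r0 → [0,-2,-6,-3]
  r2 -= 3·r1 → [0,0,-2,2]
  r3 -= -2·r1 → [0,0,-2,3]
  r3 -= 1·r2 → [0,0,0,1]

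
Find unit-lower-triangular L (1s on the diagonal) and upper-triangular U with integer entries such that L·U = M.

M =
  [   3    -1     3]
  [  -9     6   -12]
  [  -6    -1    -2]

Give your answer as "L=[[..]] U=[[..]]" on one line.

L=[[1,0,0],[-3,1,0],[-2,-1,1]] U=[[3,-1,3],[0,3,-3],[0,0,1]]

  r1 -= -3·r0 → [0,3,-3]
  r2 -= -2·r0 → [0,-3,4]
  r2 -= -1·r1 → [0,0,1]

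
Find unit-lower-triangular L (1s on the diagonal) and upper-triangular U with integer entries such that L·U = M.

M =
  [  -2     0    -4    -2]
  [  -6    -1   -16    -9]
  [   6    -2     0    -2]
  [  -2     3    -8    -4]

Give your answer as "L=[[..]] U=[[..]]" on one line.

L=[[1,0,0,0],[3,1,0,0],[-3,2,1,0],[1,-3,4,1]] U=[[-2,0,-4,-2],[0,-1,-4,-3],[0,0,-4,-2],[0,0,0,-3]]

  R1 -= 3·R0 → [0,-1,-4,-3]
  R2 -= -3·R0 → [0,-2,-12,-8]
  R3 -= 1·R0 → [0,3,-4,-2]
  R2 -= 2·R1 → [0,0,-4,-2]
  R3 -= -3·R1 → [0,0,-16,-11]
  R3 -= 4·R2 → [0,0,0,-3]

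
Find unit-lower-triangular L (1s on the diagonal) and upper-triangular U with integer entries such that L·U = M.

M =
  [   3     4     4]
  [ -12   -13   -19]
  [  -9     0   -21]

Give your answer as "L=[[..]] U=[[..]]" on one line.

L=[[1,0,0],[-4,1,0],[-3,4,1]] U=[[3,4,4],[0,3,-3],[0,0,3]]

  r1 -= -4·r0 → [0,3,-3]
  r2 -= -3·r0 → [0,12,-9]
  r2 -= 4·r1 → [0,0,3]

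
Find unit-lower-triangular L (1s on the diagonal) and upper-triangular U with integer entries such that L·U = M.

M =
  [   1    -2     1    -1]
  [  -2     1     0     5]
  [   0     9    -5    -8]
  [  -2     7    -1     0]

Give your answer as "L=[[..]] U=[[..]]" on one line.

  r1 -= -2·r0 → [0,-3,2,3]
  r2 -= 0·r0 → [0,9,-5,-8]
  r3 -= -2·r0 → [0,3,1,-2]
  r2 -= -3·r1 → [0,0,1,1]
  r3 -= -1·r1 → [0,0,3,1]
  r3 -= 3·r2 → [0,0,0,-2]

L=[[1,0,0,0],[-2,1,0,0],[0,-3,1,0],[-2,-1,3,1]] U=[[1,-2,1,-1],[0,-3,2,3],[0,0,1,1],[0,0,0,-2]]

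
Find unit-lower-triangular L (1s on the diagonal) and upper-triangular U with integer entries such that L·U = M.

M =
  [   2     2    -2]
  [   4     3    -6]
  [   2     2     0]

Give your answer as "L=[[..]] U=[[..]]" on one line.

  row1 -= 2·row0 → [0,-1,-2]
  row2 -= 1·row0 → [0,0,2]
  row2 -= 0·row1 → [0,0,2]

L=[[1,0,0],[2,1,0],[1,0,1]] U=[[2,2,-2],[0,-1,-2],[0,0,2]]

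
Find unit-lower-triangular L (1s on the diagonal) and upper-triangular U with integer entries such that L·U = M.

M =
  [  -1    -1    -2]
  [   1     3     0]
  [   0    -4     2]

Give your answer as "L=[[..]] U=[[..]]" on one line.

  R1 -= -1·R0 → [0,2,-2]
  R2 -= 0·R0 → [0,-4,2]
  R2 -= -2·R1 → [0,0,-2]

L=[[1,0,0],[-1,1,0],[0,-2,1]] U=[[-1,-1,-2],[0,2,-2],[0,0,-2]]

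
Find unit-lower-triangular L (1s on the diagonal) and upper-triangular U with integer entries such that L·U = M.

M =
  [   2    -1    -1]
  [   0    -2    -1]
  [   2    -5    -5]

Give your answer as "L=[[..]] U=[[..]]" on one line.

  row1 -= 0·row0 → [0,-2,-1]
  row2 -= 1·row0 → [0,-4,-4]
  row2 -= 2·row1 → [0,0,-2]

L=[[1,0,0],[0,1,0],[1,2,1]] U=[[2,-1,-1],[0,-2,-1],[0,0,-2]]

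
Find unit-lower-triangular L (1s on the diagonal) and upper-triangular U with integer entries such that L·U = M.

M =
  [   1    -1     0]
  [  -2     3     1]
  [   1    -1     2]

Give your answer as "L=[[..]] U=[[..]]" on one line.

L=[[1,0,0],[-2,1,0],[1,0,1]] U=[[1,-1,0],[0,1,1],[0,0,2]]

  r1 -= -2·r0 → [0,1,1]
  r2 -= 1·r0 → [0,0,2]
  r2 -= 0·r1 → [0,0,2]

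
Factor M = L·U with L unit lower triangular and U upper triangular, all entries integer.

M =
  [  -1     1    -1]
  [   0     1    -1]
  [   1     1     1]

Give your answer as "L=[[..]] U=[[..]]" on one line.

L=[[1,0,0],[0,1,0],[-1,2,1]] U=[[-1,1,-1],[0,1,-1],[0,0,2]]

  row1 -= 0·row0 → [0,1,-1]
  row2 -= -1·row0 → [0,2,0]
  row2 -= 2·row1 → [0,0,2]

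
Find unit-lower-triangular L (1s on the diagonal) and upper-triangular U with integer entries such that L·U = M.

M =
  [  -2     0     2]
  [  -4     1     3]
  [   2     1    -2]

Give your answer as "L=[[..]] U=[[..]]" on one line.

L=[[1,0,0],[2,1,0],[-1,1,1]] U=[[-2,0,2],[0,1,-1],[0,0,1]]

  row1 -= 2·row0 → [0,1,-1]
  row2 -= -1·row0 → [0,1,0]
  row2 -= 1·row1 → [0,0,1]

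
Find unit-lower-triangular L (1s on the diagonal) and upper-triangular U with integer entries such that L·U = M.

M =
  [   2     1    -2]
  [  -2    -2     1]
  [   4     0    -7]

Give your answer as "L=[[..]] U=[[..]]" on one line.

  R1 -= -1·R0 → [0,-1,-1]
  R2 -= 2·R0 → [0,-2,-3]
  R2 -= 2·R1 → [0,0,-1]

L=[[1,0,0],[-1,1,0],[2,2,1]] U=[[2,1,-2],[0,-1,-1],[0,0,-1]]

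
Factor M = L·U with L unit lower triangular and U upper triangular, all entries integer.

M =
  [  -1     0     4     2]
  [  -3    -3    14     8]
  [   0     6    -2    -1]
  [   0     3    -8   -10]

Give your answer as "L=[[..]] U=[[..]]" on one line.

L=[[1,0,0,0],[3,1,0,0],[0,-2,1,0],[0,-1,-3,1]] U=[[-1,0,4,2],[0,-3,2,2],[0,0,2,3],[0,0,0,1]]

  R1 -= 3·R0 → [0,-3,2,2]
  R2 -= 0·R0 → [0,6,-2,-1]
  R3 -= 0·R0 → [0,3,-8,-10]
  R2 -= -2·R1 → [0,0,2,3]
  R3 -= -1·R1 → [0,0,-6,-8]
  R3 -= -3·R2 → [0,0,0,1]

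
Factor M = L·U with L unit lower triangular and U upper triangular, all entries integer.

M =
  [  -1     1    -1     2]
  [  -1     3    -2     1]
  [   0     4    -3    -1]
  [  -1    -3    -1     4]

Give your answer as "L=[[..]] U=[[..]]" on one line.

  row1 -= 1·row0 → [0,2,-1,-1]
  row2 -= 0·row0 → [0,4,-3,-1]
  row3 -= 1·row0 → [0,-4,0,2]
  row2 -= 2·row1 → [0,0,-1,1]
  row3 -= -2·row1 → [0,0,-2,0]
  row3 -= 2·row2 → [0,0,0,-2]

L=[[1,0,0,0],[1,1,0,0],[0,2,1,0],[1,-2,2,1]] U=[[-1,1,-1,2],[0,2,-1,-1],[0,0,-1,1],[0,0,0,-2]]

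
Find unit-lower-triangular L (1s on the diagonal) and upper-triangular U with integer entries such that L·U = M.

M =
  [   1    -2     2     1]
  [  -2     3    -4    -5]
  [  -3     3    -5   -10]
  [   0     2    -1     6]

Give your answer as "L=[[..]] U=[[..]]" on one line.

  R1 -= -2·R0 → [0,-1,0,-3]
  R2 -= -3·R0 → [0,-3,1,-7]
  R3 -= 0·R0 → [0,2,-1,6]
  R2 -= 3·R1 → [0,0,1,2]
  R3 -= -2·R1 → [0,0,-1,0]
  R3 -= -1·R2 → [0,0,0,2]

L=[[1,0,0,0],[-2,1,0,0],[-3,3,1,0],[0,-2,-1,1]] U=[[1,-2,2,1],[0,-1,0,-3],[0,0,1,2],[0,0,0,2]]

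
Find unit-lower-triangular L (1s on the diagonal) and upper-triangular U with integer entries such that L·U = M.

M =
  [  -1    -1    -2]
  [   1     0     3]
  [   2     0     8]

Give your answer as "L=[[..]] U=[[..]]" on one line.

  row1 -= -1·row0 → [0,-1,1]
  row2 -= -2·row0 → [0,-2,4]
  row2 -= 2·row1 → [0,0,2]

L=[[1,0,0],[-1,1,0],[-2,2,1]] U=[[-1,-1,-2],[0,-1,1],[0,0,2]]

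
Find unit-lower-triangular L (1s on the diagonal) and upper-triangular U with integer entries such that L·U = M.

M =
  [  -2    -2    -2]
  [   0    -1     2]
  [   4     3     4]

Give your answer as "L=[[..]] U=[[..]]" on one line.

  r1 -= 0·r0 → [0,-1,2]
  r2 -= -2·r0 → [0,-1,0]
  r2 -= 1·r1 → [0,0,-2]

L=[[1,0,0],[0,1,0],[-2,1,1]] U=[[-2,-2,-2],[0,-1,2],[0,0,-2]]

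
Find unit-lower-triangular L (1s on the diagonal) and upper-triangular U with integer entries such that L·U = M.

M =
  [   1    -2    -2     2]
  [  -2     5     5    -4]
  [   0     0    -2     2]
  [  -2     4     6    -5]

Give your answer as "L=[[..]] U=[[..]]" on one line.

L=[[1,0,0,0],[-2,1,0,0],[0,0,1,0],[-2,0,-1,1]] U=[[1,-2,-2,2],[0,1,1,0],[0,0,-2,2],[0,0,0,1]]

  R1 -= -2·R0 → [0,1,1,0]
  R2 -= 0·R0 → [0,0,-2,2]
  R3 -= -2·R0 → [0,0,2,-1]
  R2 -= 0·R1 → [0,0,-2,2]
  R3 -= 0·R1 → [0,0,2,-1]
  R3 -= -1·R2 → [0,0,0,1]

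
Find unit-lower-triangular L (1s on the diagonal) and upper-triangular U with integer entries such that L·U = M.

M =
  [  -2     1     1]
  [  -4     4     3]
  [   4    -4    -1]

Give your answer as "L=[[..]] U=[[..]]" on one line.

  row1 -= 2·row0 → [0,2,1]
  row2 -= -2·row0 → [0,-2,1]
  row2 -= -1·row1 → [0,0,2]

L=[[1,0,0],[2,1,0],[-2,-1,1]] U=[[-2,1,1],[0,2,1],[0,0,2]]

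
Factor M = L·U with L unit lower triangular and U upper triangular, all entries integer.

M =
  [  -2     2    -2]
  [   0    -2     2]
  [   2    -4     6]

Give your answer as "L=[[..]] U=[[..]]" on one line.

  r1 -= 0·r0 → [0,-2,2]
  r2 -= -1·r0 → [0,-2,4]
  r2 -= 1·r1 → [0,0,2]

L=[[1,0,0],[0,1,0],[-1,1,1]] U=[[-2,2,-2],[0,-2,2],[0,0,2]]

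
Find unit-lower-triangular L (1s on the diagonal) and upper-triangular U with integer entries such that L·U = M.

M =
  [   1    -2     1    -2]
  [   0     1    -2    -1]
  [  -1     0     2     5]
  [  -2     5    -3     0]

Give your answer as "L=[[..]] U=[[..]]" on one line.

L=[[1,0,0,0],[0,1,0,0],[-1,-2,1,0],[-2,1,-1,1]] U=[[1,-2,1,-2],[0,1,-2,-1],[0,0,-1,1],[0,0,0,-2]]

  r1 -= 0·r0 → [0,1,-2,-1]
  r2 -= -1·r0 → [0,-2,3,3]
  r3 -= -2·r0 → [0,1,-1,-4]
  r2 -= -2·r1 → [0,0,-1,1]
  r3 -= 1·r1 → [0,0,1,-3]
  r3 -= -1·r2 → [0,0,0,-2]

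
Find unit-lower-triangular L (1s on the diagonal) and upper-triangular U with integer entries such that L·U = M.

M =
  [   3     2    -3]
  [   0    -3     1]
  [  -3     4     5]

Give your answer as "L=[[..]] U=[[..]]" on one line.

  r1 -= 0·r0 → [0,-3,1]
  r2 -= -1·r0 → [0,6,2]
  r2 -= -2·r1 → [0,0,4]

L=[[1,0,0],[0,1,0],[-1,-2,1]] U=[[3,2,-3],[0,-3,1],[0,0,4]]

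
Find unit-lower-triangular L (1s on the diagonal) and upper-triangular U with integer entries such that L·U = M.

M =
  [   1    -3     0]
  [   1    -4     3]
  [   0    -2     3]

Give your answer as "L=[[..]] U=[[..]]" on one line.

L=[[1,0,0],[1,1,0],[0,2,1]] U=[[1,-3,0],[0,-1,3],[0,0,-3]]

  R1 -= 1·R0 → [0,-1,3]
  R2 -= 0·R0 → [0,-2,3]
  R2 -= 2·R1 → [0,0,-3]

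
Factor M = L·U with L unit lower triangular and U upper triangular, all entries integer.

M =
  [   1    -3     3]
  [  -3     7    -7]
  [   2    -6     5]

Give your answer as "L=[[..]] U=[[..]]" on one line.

L=[[1,0,0],[-3,1,0],[2,0,1]] U=[[1,-3,3],[0,-2,2],[0,0,-1]]

  row1 -= -3·row0 → [0,-2,2]
  row2 -= 2·row0 → [0,0,-1]
  row2 -= 0·row1 → [0,0,-1]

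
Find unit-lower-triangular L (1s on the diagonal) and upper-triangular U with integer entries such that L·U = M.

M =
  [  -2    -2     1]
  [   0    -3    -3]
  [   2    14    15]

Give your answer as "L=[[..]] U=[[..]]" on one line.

L=[[1,0,0],[0,1,0],[-1,-4,1]] U=[[-2,-2,1],[0,-3,-3],[0,0,4]]

  r1 -= 0·r0 → [0,-3,-3]
  r2 -= -1·r0 → [0,12,16]
  r2 -= -4·r1 → [0,0,4]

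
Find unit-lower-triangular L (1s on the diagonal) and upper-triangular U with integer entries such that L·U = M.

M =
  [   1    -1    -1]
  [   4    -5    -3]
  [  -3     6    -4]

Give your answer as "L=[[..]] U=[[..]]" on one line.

L=[[1,0,0],[4,1,0],[-3,-3,1]] U=[[1,-1,-1],[0,-1,1],[0,0,-4]]

  r1 -= 4·r0 → [0,-1,1]
  r2 -= -3·r0 → [0,3,-7]
  r2 -= -3·r1 → [0,0,-4]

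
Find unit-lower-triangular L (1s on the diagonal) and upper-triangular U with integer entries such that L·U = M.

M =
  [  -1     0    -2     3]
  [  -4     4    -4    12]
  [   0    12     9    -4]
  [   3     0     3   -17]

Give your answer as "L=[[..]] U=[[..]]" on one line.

  row1 -= 4·row0 → [0,4,4,0]
  row2 -= 0·row0 → [0,12,9,-4]
  row3 -= -3·row0 → [0,0,-3,-8]
  row2 -= 3·row1 → [0,0,-3,-4]
  row3 -= 0·row1 → [0,0,-3,-8]
  row3 -= 1·row2 → [0,0,0,-4]

L=[[1,0,0,0],[4,1,0,0],[0,3,1,0],[-3,0,1,1]] U=[[-1,0,-2,3],[0,4,4,0],[0,0,-3,-4],[0,0,0,-4]]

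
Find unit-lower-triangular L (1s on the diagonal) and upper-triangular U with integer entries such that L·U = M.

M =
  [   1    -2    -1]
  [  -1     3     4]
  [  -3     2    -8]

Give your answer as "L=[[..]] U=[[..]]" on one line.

  row1 -= -1·row0 → [0,1,3]
  row2 -= -3·row0 → [0,-4,-11]
  row2 -= -4·row1 → [0,0,1]

L=[[1,0,0],[-1,1,0],[-3,-4,1]] U=[[1,-2,-1],[0,1,3],[0,0,1]]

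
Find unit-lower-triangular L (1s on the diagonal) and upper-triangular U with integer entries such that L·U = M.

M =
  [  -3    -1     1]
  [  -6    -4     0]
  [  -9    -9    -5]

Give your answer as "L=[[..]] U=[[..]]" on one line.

  row1 -= 2·row0 → [0,-2,-2]
  row2 -= 3·row0 → [0,-6,-8]
  row2 -= 3·row1 → [0,0,-2]

L=[[1,0,0],[2,1,0],[3,3,1]] U=[[-3,-1,1],[0,-2,-2],[0,0,-2]]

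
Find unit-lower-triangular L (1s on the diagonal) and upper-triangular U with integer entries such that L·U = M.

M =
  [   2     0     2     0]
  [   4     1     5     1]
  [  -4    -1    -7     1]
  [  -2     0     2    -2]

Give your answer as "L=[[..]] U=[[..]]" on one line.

L=[[1,0,0,0],[2,1,0,0],[-2,-1,1,0],[-1,0,-2,1]] U=[[2,0,2,0],[0,1,1,1],[0,0,-2,2],[0,0,0,2]]

  R1 -= 2·R0 → [0,1,1,1]
  R2 -= -2·R0 → [0,-1,-3,1]
  R3 -= -1·R0 → [0,0,4,-2]
  R2 -= -1·R1 → [0,0,-2,2]
  R3 -= 0·R1 → [0,0,4,-2]
  R3 -= -2·R2 → [0,0,0,2]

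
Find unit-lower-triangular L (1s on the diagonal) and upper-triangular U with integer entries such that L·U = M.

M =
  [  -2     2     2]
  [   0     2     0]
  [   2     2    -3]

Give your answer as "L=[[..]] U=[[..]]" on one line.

  R1 -= 0·R0 → [0,2,0]
  R2 -= -1·R0 → [0,4,-1]
  R2 -= 2·R1 → [0,0,-1]

L=[[1,0,0],[0,1,0],[-1,2,1]] U=[[-2,2,2],[0,2,0],[0,0,-1]]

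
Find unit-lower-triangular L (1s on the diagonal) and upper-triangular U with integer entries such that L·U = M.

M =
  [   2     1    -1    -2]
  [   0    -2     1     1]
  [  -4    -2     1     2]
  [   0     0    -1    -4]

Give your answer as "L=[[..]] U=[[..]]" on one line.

  r1 -= 0·r0 → [0,-2,1,1]
  r2 -= -2·r0 → [0,0,-1,-2]
  r3 -= 0·r0 → [0,0,-1,-4]
  r2 -= 0·r1 → [0,0,-1,-2]
  r3 -= 0·r1 → [0,0,-1,-4]
  r3 -= 1·r2 → [0,0,0,-2]

L=[[1,0,0,0],[0,1,0,0],[-2,0,1,0],[0,0,1,1]] U=[[2,1,-1,-2],[0,-2,1,1],[0,0,-1,-2],[0,0,0,-2]]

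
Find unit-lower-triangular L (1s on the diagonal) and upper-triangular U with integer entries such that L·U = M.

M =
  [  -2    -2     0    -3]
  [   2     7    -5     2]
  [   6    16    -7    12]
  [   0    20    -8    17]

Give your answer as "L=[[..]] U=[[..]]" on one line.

  row1 -= -1·row0 → [0,5,-5,-1]
  row2 -= -3·row0 → [0,10,-7,3]
  row3 -= 0·row0 → [0,20,-8,17]
  row2 -= 2·row1 → [0,0,3,5]
  row3 -= 4·row1 → [0,0,12,21]
  row3 -= 4·row2 → [0,0,0,1]

L=[[1,0,0,0],[-1,1,0,0],[-3,2,1,0],[0,4,4,1]] U=[[-2,-2,0,-3],[0,5,-5,-1],[0,0,3,5],[0,0,0,1]]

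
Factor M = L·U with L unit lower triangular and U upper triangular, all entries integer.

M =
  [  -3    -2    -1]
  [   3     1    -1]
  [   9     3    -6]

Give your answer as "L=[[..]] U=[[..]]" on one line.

  r1 -= -1·r0 → [0,-1,-2]
  r2 -= -3·r0 → [0,-3,-9]
  r2 -= 3·r1 → [0,0,-3]

L=[[1,0,0],[-1,1,0],[-3,3,1]] U=[[-3,-2,-1],[0,-1,-2],[0,0,-3]]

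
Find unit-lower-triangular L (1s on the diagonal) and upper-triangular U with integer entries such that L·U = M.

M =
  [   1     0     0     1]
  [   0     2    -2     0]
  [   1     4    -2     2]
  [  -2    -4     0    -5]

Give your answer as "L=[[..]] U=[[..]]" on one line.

  R1 -= 0·R0 → [0,2,-2,0]
  R2 -= 1·R0 → [0,4,-2,1]
  R3 -= -2·R0 → [0,-4,0,-3]
  R2 -= 2·R1 → [0,0,2,1]
  R3 -= -2·R1 → [0,0,-4,-3]
  R3 -= -2·R2 → [0,0,0,-1]

L=[[1,0,0,0],[0,1,0,0],[1,2,1,0],[-2,-2,-2,1]] U=[[1,0,0,1],[0,2,-2,0],[0,0,2,1],[0,0,0,-1]]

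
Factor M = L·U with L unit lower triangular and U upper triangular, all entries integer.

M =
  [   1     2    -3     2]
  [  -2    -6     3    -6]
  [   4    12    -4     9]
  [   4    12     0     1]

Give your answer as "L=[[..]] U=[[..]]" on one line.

L=[[1,0,0,0],[-2,1,0,0],[4,-2,1,0],[4,-2,3,1]] U=[[1,2,-3,2],[0,-2,-3,-2],[0,0,2,-3],[0,0,0,-2]]

  R1 -= -2·R0 → [0,-2,-3,-2]
  R2 -= 4·R0 → [0,4,8,1]
  R3 -= 4·R0 → [0,4,12,-7]
  R2 -= -2·R1 → [0,0,2,-3]
  R3 -= -2·R1 → [0,0,6,-11]
  R3 -= 3·R2 → [0,0,0,-2]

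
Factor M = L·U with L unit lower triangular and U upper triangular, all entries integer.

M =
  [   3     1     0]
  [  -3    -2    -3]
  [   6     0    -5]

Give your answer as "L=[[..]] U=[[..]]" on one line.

L=[[1,0,0],[-1,1,0],[2,2,1]] U=[[3,1,0],[0,-1,-3],[0,0,1]]

  row1 -= -1·row0 → [0,-1,-3]
  row2 -= 2·row0 → [0,-2,-5]
  row2 -= 2·row1 → [0,0,1]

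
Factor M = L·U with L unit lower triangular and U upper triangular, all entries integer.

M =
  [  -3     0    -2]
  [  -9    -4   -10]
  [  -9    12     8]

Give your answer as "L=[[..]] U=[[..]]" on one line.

L=[[1,0,0],[3,1,0],[3,-3,1]] U=[[-3,0,-2],[0,-4,-4],[0,0,2]]

  r1 -= 3·r0 → [0,-4,-4]
  r2 -= 3·r0 → [0,12,14]
  r2 -= -3·r1 → [0,0,2]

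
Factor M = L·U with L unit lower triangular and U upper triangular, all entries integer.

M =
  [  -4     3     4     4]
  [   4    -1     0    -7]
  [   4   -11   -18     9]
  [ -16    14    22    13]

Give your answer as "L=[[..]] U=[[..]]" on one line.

L=[[1,0,0,0],[-1,1,0,0],[-1,-4,1,0],[4,1,1,1]] U=[[-4,3,4,4],[0,2,4,-3],[0,0,2,1],[0,0,0,-1]]

  r1 -= -1·r0 → [0,2,4,-3]
  r2 -= -1·r0 → [0,-8,-14,13]
  r3 -= 4·r0 → [0,2,6,-3]
  r2 -= -4·r1 → [0,0,2,1]
  r3 -= 1·r1 → [0,0,2,0]
  r3 -= 1·r2 → [0,0,0,-1]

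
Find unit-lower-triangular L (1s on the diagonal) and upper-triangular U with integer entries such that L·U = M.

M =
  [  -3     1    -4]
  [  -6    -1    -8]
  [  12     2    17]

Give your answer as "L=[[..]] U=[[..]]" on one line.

  R1 -= 2·R0 → [0,-3,0]
  R2 -= -4·R0 → [0,6,1]
  R2 -= -2·R1 → [0,0,1]

L=[[1,0,0],[2,1,0],[-4,-2,1]] U=[[-3,1,-4],[0,-3,0],[0,0,1]]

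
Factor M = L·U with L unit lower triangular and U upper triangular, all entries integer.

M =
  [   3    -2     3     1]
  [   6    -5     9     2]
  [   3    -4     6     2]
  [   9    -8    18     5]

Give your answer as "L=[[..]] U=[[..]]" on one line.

L=[[1,0,0,0],[2,1,0,0],[1,2,1,0],[3,2,-1,1]] U=[[3,-2,3,1],[0,-1,3,0],[0,0,-3,1],[0,0,0,3]]

  R1 -= 2·R0 → [0,-1,3,0]
  R2 -= 1·R0 → [0,-2,3,1]
  R3 -= 3·R0 → [0,-2,9,2]
  R2 -= 2·R1 → [0,0,-3,1]
  R3 -= 2·R1 → [0,0,3,2]
  R3 -= -1·R2 → [0,0,0,3]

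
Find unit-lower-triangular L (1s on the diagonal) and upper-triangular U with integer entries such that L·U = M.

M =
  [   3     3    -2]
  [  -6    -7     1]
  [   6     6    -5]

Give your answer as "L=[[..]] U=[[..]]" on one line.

  r1 -= -2·r0 → [0,-1,-3]
  r2 -= 2·r0 → [0,0,-1]
  r2 -= 0·r1 → [0,0,-1]

L=[[1,0,0],[-2,1,0],[2,0,1]] U=[[3,3,-2],[0,-1,-3],[0,0,-1]]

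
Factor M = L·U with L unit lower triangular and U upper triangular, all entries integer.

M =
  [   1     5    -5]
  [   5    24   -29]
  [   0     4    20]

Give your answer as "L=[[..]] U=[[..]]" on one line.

  R1 -= 5·R0 → [0,-1,-4]
  R2 -= 0·R0 → [0,4,20]
  R2 -= -4·R1 → [0,0,4]

L=[[1,0,0],[5,1,0],[0,-4,1]] U=[[1,5,-5],[0,-1,-4],[0,0,4]]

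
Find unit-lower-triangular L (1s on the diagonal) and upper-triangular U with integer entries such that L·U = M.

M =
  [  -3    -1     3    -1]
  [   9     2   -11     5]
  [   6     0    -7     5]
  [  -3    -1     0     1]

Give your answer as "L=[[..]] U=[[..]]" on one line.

L=[[1,0,0,0],[-3,1,0,0],[-2,2,1,0],[1,0,-1,1]] U=[[-3,-1,3,-1],[0,-1,-2,2],[0,0,3,-1],[0,0,0,1]]

  row1 -= -3·row0 → [0,-1,-2,2]
  row2 -= -2·row0 → [0,-2,-1,3]
  row3 -= 1·row0 → [0,0,-3,2]
  row2 -= 2·row1 → [0,0,3,-1]
  row3 -= 0·row1 → [0,0,-3,2]
  row3 -= -1·row2 → [0,0,0,1]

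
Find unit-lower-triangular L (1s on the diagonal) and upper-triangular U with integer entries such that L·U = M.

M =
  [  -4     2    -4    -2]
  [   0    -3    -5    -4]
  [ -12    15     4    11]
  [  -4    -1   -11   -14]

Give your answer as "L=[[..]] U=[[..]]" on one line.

  row1 -= 0·row0 → [0,-3,-5,-4]
  row2 -= 3·row0 → [0,9,16,17]
  row3 -= 1·row0 → [0,-3,-7,-12]
  row2 -= -3·row1 → [0,0,1,5]
  row3 -= 1·row1 → [0,0,-2,-8]
  row3 -= -2·row2 → [0,0,0,2]

L=[[1,0,0,0],[0,1,0,0],[3,-3,1,0],[1,1,-2,1]] U=[[-4,2,-4,-2],[0,-3,-5,-4],[0,0,1,5],[0,0,0,2]]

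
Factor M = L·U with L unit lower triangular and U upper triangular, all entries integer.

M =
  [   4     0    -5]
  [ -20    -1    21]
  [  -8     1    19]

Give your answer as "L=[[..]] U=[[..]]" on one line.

L=[[1,0,0],[-5,1,0],[-2,-1,1]] U=[[4,0,-5],[0,-1,-4],[0,0,5]]

  R1 -= -5·R0 → [0,-1,-4]
  R2 -= -2·R0 → [0,1,9]
  R2 -= -1·R1 → [0,0,5]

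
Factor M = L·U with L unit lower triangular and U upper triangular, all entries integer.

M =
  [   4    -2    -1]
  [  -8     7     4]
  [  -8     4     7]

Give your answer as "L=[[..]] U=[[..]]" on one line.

  R1 -= -2·R0 → [0,3,2]
  R2 -= -2·R0 → [0,0,5]
  R2 -= 0·R1 → [0,0,5]

L=[[1,0,0],[-2,1,0],[-2,0,1]] U=[[4,-2,-1],[0,3,2],[0,0,5]]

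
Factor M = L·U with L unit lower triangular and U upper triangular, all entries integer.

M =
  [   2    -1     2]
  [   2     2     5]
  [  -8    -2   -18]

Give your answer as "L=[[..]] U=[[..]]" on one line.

  R1 -= 1·R0 → [0,3,3]
  R2 -= -4·R0 → [0,-6,-10]
  R2 -= -2·R1 → [0,0,-4]

L=[[1,0,0],[1,1,0],[-4,-2,1]] U=[[2,-1,2],[0,3,3],[0,0,-4]]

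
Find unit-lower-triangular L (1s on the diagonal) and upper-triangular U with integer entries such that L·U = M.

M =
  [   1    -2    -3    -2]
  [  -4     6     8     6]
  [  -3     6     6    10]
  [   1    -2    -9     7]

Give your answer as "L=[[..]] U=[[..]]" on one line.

L=[[1,0,0,0],[-4,1,0,0],[-3,0,1,0],[1,0,2,1]] U=[[1,-2,-3,-2],[0,-2,-4,-2],[0,0,-3,4],[0,0,0,1]]

  R1 -= -4·R0 → [0,-2,-4,-2]
  R2 -= -3·R0 → [0,0,-3,4]
  R3 -= 1·R0 → [0,0,-6,9]
  R2 -= 0·R1 → [0,0,-3,4]
  R3 -= 0·R1 → [0,0,-6,9]
  R3 -= 2·R2 → [0,0,0,1]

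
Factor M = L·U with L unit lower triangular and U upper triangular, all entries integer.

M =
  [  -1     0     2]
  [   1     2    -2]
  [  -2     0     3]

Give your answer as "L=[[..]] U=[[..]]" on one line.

  row1 -= -1·row0 → [0,2,0]
  row2 -= 2·row0 → [0,0,-1]
  row2 -= 0·row1 → [0,0,-1]

L=[[1,0,0],[-1,1,0],[2,0,1]] U=[[-1,0,2],[0,2,0],[0,0,-1]]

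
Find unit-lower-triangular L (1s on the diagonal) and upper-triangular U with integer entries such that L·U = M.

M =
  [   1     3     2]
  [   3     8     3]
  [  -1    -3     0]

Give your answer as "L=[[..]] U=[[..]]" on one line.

L=[[1,0,0],[3,1,0],[-1,0,1]] U=[[1,3,2],[0,-1,-3],[0,0,2]]

  row1 -= 3·row0 → [0,-1,-3]
  row2 -= -1·row0 → [0,0,2]
  row2 -= 0·row1 → [0,0,2]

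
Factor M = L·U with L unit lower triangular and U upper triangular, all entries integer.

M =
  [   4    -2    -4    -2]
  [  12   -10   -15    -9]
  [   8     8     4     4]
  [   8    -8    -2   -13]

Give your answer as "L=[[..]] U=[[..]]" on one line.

  row1 -= 3·row0 → [0,-4,-3,-3]
  row2 -= 2·row0 → [0,12,12,8]
  row3 -= 2·row0 → [0,-4,6,-9]
  row2 -= -3·row1 → [0,0,3,-1]
  row3 -= 1·row1 → [0,0,9,-6]
  row3 -= 3·row2 → [0,0,0,-3]

L=[[1,0,0,0],[3,1,0,0],[2,-3,1,0],[2,1,3,1]] U=[[4,-2,-4,-2],[0,-4,-3,-3],[0,0,3,-1],[0,0,0,-3]]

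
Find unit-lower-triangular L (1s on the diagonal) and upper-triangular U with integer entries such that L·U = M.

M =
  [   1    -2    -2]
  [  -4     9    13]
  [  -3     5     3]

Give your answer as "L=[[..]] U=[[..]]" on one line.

L=[[1,0,0],[-4,1,0],[-3,-1,1]] U=[[1,-2,-2],[0,1,5],[0,0,2]]

  R1 -= -4·R0 → [0,1,5]
  R2 -= -3·R0 → [0,-1,-3]
  R2 -= -1·R1 → [0,0,2]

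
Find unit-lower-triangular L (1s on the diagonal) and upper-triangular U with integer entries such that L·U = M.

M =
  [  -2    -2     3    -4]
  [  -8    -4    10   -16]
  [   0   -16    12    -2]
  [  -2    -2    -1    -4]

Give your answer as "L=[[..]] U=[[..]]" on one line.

  R1 -= 4·R0 → [0,4,-2,0]
  R2 -= 0·R0 → [0,-16,12,-2]
  R3 -= 1·R0 → [0,0,-4,0]
  R2 -= -4·R1 → [0,0,4,-2]
  R3 -= 0·R1 → [0,0,-4,0]
  R3 -= -1·R2 → [0,0,0,-2]

L=[[1,0,0,0],[4,1,0,0],[0,-4,1,0],[1,0,-1,1]] U=[[-2,-2,3,-4],[0,4,-2,0],[0,0,4,-2],[0,0,0,-2]]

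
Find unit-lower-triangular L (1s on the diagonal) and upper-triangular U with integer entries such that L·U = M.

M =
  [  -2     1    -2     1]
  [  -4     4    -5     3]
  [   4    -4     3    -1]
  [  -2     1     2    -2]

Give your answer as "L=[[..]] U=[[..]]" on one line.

  r1 -= 2·r0 → [0,2,-1,1]
  r2 -= -2·r0 → [0,-2,-1,1]
  r3 -= 1·r0 → [0,0,4,-3]
  r2 -= -1·r1 → [0,0,-2,2]
  r3 -= 0·r1 → [0,0,4,-3]
  r3 -= -2·r2 → [0,0,0,1]

L=[[1,0,0,0],[2,1,0,0],[-2,-1,1,0],[1,0,-2,1]] U=[[-2,1,-2,1],[0,2,-1,1],[0,0,-2,2],[0,0,0,1]]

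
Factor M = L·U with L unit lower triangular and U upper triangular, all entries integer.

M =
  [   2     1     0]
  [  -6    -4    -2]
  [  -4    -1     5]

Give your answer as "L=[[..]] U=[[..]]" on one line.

L=[[1,0,0],[-3,1,0],[-2,-1,1]] U=[[2,1,0],[0,-1,-2],[0,0,3]]

  row1 -= -3·row0 → [0,-1,-2]
  row2 -= -2·row0 → [0,1,5]
  row2 -= -1·row1 → [0,0,3]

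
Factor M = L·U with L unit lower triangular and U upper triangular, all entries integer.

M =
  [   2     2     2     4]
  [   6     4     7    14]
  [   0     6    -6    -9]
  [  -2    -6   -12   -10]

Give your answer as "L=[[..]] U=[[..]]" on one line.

  r1 -= 3·r0 → [0,-2,1,2]
  r2 -= 0·r0 → [0,6,-6,-9]
  r3 -= -1·r0 → [0,-4,-10,-6]
  r2 -= -3·r1 → [0,0,-3,-3]
  r3 -= 2·r1 → [0,0,-12,-10]
  r3 -= 4·r2 → [0,0,0,2]

L=[[1,0,0,0],[3,1,0,0],[0,-3,1,0],[-1,2,4,1]] U=[[2,2,2,4],[0,-2,1,2],[0,0,-3,-3],[0,0,0,2]]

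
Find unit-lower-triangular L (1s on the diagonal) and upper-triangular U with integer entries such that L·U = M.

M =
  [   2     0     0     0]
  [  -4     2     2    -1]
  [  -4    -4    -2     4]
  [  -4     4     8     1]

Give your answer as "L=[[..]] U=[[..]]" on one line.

L=[[1,0,0,0],[-2,1,0,0],[-2,-2,1,0],[-2,2,2,1]] U=[[2,0,0,0],[0,2,2,-1],[0,0,2,2],[0,0,0,-1]]

  r1 -= -2·r0 → [0,2,2,-1]
  r2 -= -2·r0 → [0,-4,-2,4]
  r3 -= -2·r0 → [0,4,8,1]
  r2 -= -2·r1 → [0,0,2,2]
  r3 -= 2·r1 → [0,0,4,3]
  r3 -= 2·r2 → [0,0,0,-1]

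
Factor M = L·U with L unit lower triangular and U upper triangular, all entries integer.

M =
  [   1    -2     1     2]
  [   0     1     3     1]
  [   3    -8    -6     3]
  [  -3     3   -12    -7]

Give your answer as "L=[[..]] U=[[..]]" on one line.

  row1 -= 0·row0 → [0,1,3,1]
  row2 -= 3·row0 → [0,-2,-9,-3]
  row3 -= -3·row0 → [0,-3,-9,-1]
  row2 -= -2·row1 → [0,0,-3,-1]
  row3 -= -3·row1 → [0,0,0,2]
  row3 -= 0·row2 → [0,0,0,2]

L=[[1,0,0,0],[0,1,0,0],[3,-2,1,0],[-3,-3,0,1]] U=[[1,-2,1,2],[0,1,3,1],[0,0,-3,-1],[0,0,0,2]]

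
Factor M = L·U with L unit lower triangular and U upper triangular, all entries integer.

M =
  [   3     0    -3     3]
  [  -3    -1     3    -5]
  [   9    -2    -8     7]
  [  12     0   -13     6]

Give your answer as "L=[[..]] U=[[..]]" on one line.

  row1 -= -1·row0 → [0,-1,0,-2]
  row2 -= 3·row0 → [0,-2,1,-2]
  row3 -= 4·row0 → [0,0,-1,-6]
  row2 -= 2·row1 → [0,0,1,2]
  row3 -= 0·row1 → [0,0,-1,-6]
  row3 -= -1·row2 → [0,0,0,-4]

L=[[1,0,0,0],[-1,1,0,0],[3,2,1,0],[4,0,-1,1]] U=[[3,0,-3,3],[0,-1,0,-2],[0,0,1,2],[0,0,0,-4]]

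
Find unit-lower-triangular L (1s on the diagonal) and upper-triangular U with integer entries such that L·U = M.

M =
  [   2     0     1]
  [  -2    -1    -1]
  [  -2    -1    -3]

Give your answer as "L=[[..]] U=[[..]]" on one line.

L=[[1,0,0],[-1,1,0],[-1,1,1]] U=[[2,0,1],[0,-1,0],[0,0,-2]]

  row1 -= -1·row0 → [0,-1,0]
  row2 -= -1·row0 → [0,-1,-2]
  row2 -= 1·row1 → [0,0,-2]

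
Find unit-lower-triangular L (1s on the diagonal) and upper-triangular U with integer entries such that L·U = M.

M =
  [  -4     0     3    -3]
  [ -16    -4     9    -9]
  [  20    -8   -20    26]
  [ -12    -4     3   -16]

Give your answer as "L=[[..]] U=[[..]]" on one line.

L=[[1,0,0,0],[4,1,0,0],[-5,2,1,0],[3,1,-3,1]] U=[[-4,0,3,-3],[0,-4,-3,3],[0,0,1,5],[0,0,0,5]]

  r1 -= 4·r0 → [0,-4,-3,3]
  r2 -= -5·r0 → [0,-8,-5,11]
  r3 -= 3·r0 → [0,-4,-6,-7]
  r2 -= 2·r1 → [0,0,1,5]
  r3 -= 1·r1 → [0,0,-3,-10]
  r3 -= -3·r2 → [0,0,0,5]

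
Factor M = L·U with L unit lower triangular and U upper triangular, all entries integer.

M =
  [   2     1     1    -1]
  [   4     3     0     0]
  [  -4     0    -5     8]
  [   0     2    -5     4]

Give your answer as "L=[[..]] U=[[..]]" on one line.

  r1 -= 2·r0 → [0,1,-2,2]
  r2 -= -2·r0 → [0,2,-3,6]
  r3 -= 0·r0 → [0,2,-5,4]
  r2 -= 2·r1 → [0,0,1,2]
  r3 -= 2·r1 → [0,0,-1,0]
  r3 -= -1·r2 → [0,0,0,2]

L=[[1,0,0,0],[2,1,0,0],[-2,2,1,0],[0,2,-1,1]] U=[[2,1,1,-1],[0,1,-2,2],[0,0,1,2],[0,0,0,2]]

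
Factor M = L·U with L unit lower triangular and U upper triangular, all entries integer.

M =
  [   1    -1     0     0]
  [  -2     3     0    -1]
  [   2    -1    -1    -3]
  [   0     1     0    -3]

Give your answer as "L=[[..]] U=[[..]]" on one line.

L=[[1,0,0,0],[-2,1,0,0],[2,1,1,0],[0,1,0,1]] U=[[1,-1,0,0],[0,1,0,-1],[0,0,-1,-2],[0,0,0,-2]]

  r1 -= -2·r0 → [0,1,0,-1]
  r2 -= 2·r0 → [0,1,-1,-3]
  r3 -= 0·r0 → [0,1,0,-3]
  r2 -= 1·r1 → [0,0,-1,-2]
  r3 -= 1·r1 → [0,0,0,-2]
  r3 -= 0·r2 → [0,0,0,-2]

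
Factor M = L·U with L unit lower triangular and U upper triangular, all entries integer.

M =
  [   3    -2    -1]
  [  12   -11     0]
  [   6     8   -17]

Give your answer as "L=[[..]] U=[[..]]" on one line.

L=[[1,0,0],[4,1,0],[2,-4,1]] U=[[3,-2,-1],[0,-3,4],[0,0,1]]

  row1 -= 4·row0 → [0,-3,4]
  row2 -= 2·row0 → [0,12,-15]
  row2 -= -4·row1 → [0,0,1]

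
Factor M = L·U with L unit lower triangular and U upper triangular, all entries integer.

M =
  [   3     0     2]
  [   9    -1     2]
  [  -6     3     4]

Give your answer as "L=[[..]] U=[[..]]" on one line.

L=[[1,0,0],[3,1,0],[-2,-3,1]] U=[[3,0,2],[0,-1,-4],[0,0,-4]]

  R1 -= 3·R0 → [0,-1,-4]
  R2 -= -2·R0 → [0,3,8]
  R2 -= -3·R1 → [0,0,-4]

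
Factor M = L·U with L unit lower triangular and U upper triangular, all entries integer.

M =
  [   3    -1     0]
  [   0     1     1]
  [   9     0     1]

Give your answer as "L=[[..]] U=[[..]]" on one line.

  r1 -= 0·r0 → [0,1,1]
  r2 -= 3·r0 → [0,3,1]
  r2 -= 3·r1 → [0,0,-2]

L=[[1,0,0],[0,1,0],[3,3,1]] U=[[3,-1,0],[0,1,1],[0,0,-2]]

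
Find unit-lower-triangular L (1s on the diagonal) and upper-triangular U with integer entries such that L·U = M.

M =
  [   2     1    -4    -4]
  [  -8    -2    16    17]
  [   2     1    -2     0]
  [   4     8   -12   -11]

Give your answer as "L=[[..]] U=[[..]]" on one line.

L=[[1,0,0,0],[-4,1,0,0],[1,0,1,0],[2,3,-2,1]] U=[[2,1,-4,-4],[0,2,0,1],[0,0,2,4],[0,0,0,2]]

  R1 -= -4·R0 → [0,2,0,1]
  R2 -= 1·R0 → [0,0,2,4]
  R3 -= 2·R0 → [0,6,-4,-3]
  R2 -= 0·R1 → [0,0,2,4]
  R3 -= 3·R1 → [0,0,-4,-6]
  R3 -= -2·R2 → [0,0,0,2]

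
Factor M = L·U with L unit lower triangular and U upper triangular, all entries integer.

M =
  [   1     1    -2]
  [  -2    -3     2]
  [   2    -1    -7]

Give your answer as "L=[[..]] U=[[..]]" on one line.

  R1 -= -2·R0 → [0,-1,-2]
  R2 -= 2·R0 → [0,-3,-3]
  R2 -= 3·R1 → [0,0,3]

L=[[1,0,0],[-2,1,0],[2,3,1]] U=[[1,1,-2],[0,-1,-2],[0,0,3]]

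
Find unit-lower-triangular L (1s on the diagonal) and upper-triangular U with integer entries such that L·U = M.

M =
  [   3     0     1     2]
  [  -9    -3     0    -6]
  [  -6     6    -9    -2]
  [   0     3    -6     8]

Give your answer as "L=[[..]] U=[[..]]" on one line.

  R1 -= -3·R0 → [0,-3,3,0]
  R2 -= -2·R0 → [0,6,-7,2]
  R3 -= 0·R0 → [0,3,-6,8]
  R2 -= -2·R1 → [0,0,-1,2]
  R3 -= -1·R1 → [0,0,-3,8]
  R3 -= 3·R2 → [0,0,0,2]

L=[[1,0,0,0],[-3,1,0,0],[-2,-2,1,0],[0,-1,3,1]] U=[[3,0,1,2],[0,-3,3,0],[0,0,-1,2],[0,0,0,2]]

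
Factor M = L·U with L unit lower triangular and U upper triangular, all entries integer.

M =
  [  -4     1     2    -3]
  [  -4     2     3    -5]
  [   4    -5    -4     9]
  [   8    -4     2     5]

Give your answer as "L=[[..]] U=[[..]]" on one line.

L=[[1,0,0,0],[1,1,0,0],[-1,-4,1,0],[-2,-2,4,1]] U=[[-4,1,2,-3],[0,1,1,-2],[0,0,2,-2],[0,0,0,3]]

  row1 -= 1·row0 → [0,1,1,-2]
  row2 -= -1·row0 → [0,-4,-2,6]
  row3 -= -2·row0 → [0,-2,6,-1]
  row2 -= -4·row1 → [0,0,2,-2]
  row3 -= -2·row1 → [0,0,8,-5]
  row3 -= 4·row2 → [0,0,0,3]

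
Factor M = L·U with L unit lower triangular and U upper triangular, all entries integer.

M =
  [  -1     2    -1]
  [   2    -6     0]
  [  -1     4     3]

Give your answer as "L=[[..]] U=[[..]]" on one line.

L=[[1,0,0],[-2,1,0],[1,-1,1]] U=[[-1,2,-1],[0,-2,-2],[0,0,2]]

  R1 -= -2·R0 → [0,-2,-2]
  R2 -= 1·R0 → [0,2,4]
  R2 -= -1·R1 → [0,0,2]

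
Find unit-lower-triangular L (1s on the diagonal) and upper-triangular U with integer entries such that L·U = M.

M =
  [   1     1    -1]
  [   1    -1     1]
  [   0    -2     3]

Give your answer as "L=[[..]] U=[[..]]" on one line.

  R1 -= 1·R0 → [0,-2,2]
  R2 -= 0·R0 → [0,-2,3]
  R2 -= 1·R1 → [0,0,1]

L=[[1,0,0],[1,1,0],[0,1,1]] U=[[1,1,-1],[0,-2,2],[0,0,1]]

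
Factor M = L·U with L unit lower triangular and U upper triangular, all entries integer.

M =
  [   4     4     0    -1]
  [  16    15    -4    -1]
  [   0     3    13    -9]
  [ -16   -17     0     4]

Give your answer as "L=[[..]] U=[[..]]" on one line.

  r1 -= 4·r0 → [0,-1,-4,3]
  r2 -= 0·r0 → [0,3,13,-9]
  r3 -= -4·r0 → [0,-1,0,0]
  r2 -= -3·r1 → [0,0,1,0]
  r3 -= 1·r1 → [0,0,4,-3]
  r3 -= 4·r2 → [0,0,0,-3]

L=[[1,0,0,0],[4,1,0,0],[0,-3,1,0],[-4,1,4,1]] U=[[4,4,0,-1],[0,-1,-4,3],[0,0,1,0],[0,0,0,-3]]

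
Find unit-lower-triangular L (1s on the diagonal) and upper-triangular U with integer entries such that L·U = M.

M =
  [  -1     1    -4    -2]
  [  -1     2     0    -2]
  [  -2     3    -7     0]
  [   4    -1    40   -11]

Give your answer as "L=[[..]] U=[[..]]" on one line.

  row1 -= 1·row0 → [0,1,4,0]
  row2 -= 2·row0 → [0,1,1,4]
  row3 -= -4·row0 → [0,3,24,-19]
  row2 -= 1·row1 → [0,0,-3,4]
  row3 -= 3·row1 → [0,0,12,-19]
  row3 -= -4·row2 → [0,0,0,-3]

L=[[1,0,0,0],[1,1,0,0],[2,1,1,0],[-4,3,-4,1]] U=[[-1,1,-4,-2],[0,1,4,0],[0,0,-3,4],[0,0,0,-3]]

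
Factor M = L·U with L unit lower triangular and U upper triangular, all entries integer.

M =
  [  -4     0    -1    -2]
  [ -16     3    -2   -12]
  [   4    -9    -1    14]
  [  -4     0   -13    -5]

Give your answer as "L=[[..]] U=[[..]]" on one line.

L=[[1,0,0,0],[4,1,0,0],[-1,-3,1,0],[1,0,-3,1]] U=[[-4,0,-1,-2],[0,3,2,-4],[0,0,4,0],[0,0,0,-3]]

  R1 -= 4·R0 → [0,3,2,-4]
  R2 -= -1·R0 → [0,-9,-2,12]
  R3 -= 1·R0 → [0,0,-12,-3]
  R2 -= -3·R1 → [0,0,4,0]
  R3 -= 0·R1 → [0,0,-12,-3]
  R3 -= -3·R2 → [0,0,0,-3]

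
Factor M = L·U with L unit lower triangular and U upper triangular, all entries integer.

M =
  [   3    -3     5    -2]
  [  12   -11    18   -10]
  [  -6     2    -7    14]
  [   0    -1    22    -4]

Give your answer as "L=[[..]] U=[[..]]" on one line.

  row1 -= 4·row0 → [0,1,-2,-2]
  row2 -= -2·row0 → [0,-4,3,10]
  row3 -= 0·row0 → [0,-1,22,-4]
  row2 -= -4·row1 → [0,0,-5,2]
  row3 -= -1·row1 → [0,0,20,-6]
  row3 -= -4·row2 → [0,0,0,2]

L=[[1,0,0,0],[4,1,0,0],[-2,-4,1,0],[0,-1,-4,1]] U=[[3,-3,5,-2],[0,1,-2,-2],[0,0,-5,2],[0,0,0,2]]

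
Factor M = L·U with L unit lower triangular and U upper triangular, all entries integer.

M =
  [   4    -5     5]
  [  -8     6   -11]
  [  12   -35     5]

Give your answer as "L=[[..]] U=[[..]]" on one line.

  row1 -= -2·row0 → [0,-4,-1]
  row2 -= 3·row0 → [0,-20,-10]
  row2 -= 5·row1 → [0,0,-5]

L=[[1,0,0],[-2,1,0],[3,5,1]] U=[[4,-5,5],[0,-4,-1],[0,0,-5]]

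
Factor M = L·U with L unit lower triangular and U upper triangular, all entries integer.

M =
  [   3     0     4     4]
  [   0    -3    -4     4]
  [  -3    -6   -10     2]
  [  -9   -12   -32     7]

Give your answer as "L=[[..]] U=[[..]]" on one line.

L=[[1,0,0,0],[0,1,0,0],[-1,2,1,0],[-3,4,-2,1]] U=[[3,0,4,4],[0,-3,-4,4],[0,0,2,-2],[0,0,0,-1]]

  R1 -= 0·R0 → [0,-3,-4,4]
  R2 -= -1·R0 → [0,-6,-6,6]
  R3 -= -3·R0 → [0,-12,-20,19]
  R2 -= 2·R1 → [0,0,2,-2]
  R3 -= 4·R1 → [0,0,-4,3]
  R3 -= -2·R2 → [0,0,0,-1]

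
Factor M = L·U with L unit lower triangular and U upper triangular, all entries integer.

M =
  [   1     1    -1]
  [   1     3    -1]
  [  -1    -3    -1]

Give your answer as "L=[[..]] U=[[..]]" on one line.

  r1 -= 1·r0 → [0,2,0]
  r2 -= -1·r0 → [0,-2,-2]
  r2 -= -1·r1 → [0,0,-2]

L=[[1,0,0],[1,1,0],[-1,-1,1]] U=[[1,1,-1],[0,2,0],[0,0,-2]]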